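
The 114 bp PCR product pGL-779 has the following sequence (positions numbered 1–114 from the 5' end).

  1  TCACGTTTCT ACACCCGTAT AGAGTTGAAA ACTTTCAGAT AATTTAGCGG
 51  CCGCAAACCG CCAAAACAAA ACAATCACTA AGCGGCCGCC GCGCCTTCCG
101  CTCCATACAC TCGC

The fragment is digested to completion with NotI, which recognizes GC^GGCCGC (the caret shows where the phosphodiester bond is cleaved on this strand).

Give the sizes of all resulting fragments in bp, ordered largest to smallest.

48, 35, 31 bp

NotI sites (GCGGCCGC) start at positions 47, 82.
NotI cuts after base 2 of each site, so after positions 48, 83.
Linear molecule, 2 cuts → 3 fragments:
  1–48 → 48 bp
  49–83 → 35 bp
  84–114 → 31 bp
Sorted largest to smallest: 48, 35, 31 bp.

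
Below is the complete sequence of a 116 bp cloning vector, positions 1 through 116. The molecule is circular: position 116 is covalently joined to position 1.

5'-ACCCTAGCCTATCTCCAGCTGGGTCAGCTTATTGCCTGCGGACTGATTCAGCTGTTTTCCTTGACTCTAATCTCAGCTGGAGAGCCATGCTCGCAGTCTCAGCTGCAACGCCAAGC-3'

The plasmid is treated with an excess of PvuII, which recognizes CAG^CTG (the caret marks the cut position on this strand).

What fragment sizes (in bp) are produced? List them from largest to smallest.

33, 32, 26, 25 bp

PvuII sites (CAGCTG) start at positions 16, 49, 74, 100.
PvuII cuts after base 3 of each site, so after positions 18, 51, 76, 102.
Circular molecule, 4 cuts → 4 fragments:
  19–51 → 33 bp
  52–76 → 25 bp
  77–102 → 26 bp
  103–116 then 1–18 → 14 + 18 = 32 bp
Sorted largest to smallest: 33, 32, 26, 25 bp.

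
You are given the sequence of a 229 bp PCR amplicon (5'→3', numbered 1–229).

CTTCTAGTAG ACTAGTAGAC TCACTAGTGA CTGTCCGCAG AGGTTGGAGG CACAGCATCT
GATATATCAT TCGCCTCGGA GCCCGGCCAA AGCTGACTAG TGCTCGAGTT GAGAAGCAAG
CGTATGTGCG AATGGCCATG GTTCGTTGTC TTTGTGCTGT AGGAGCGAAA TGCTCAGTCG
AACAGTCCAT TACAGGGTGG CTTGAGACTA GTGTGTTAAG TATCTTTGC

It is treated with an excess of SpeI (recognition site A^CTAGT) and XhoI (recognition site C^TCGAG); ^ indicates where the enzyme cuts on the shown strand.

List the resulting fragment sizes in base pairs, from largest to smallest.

104, 73, 22, 12, 11, 7 bp

SpeI sites (ACTAGT) start at positions 11, 23, 96, 207.
SpeI cuts after the first base of each site, so after positions 11, 23, 96, 207.
The XhoI site (CTCGAG) starts at position 103.
XhoI cuts after the first base of each site, so after position 103.
Combined cut positions: 11, 23, 96, 103, 207.
Linear molecule, 5 cuts → 6 fragments:
  1–11 → 11 bp
  12–23 → 12 bp
  24–96 → 73 bp
  97–103 → 7 bp
  104–207 → 104 bp
  208–229 → 22 bp
Sorted largest to smallest: 104, 73, 22, 12, 11, 7 bp.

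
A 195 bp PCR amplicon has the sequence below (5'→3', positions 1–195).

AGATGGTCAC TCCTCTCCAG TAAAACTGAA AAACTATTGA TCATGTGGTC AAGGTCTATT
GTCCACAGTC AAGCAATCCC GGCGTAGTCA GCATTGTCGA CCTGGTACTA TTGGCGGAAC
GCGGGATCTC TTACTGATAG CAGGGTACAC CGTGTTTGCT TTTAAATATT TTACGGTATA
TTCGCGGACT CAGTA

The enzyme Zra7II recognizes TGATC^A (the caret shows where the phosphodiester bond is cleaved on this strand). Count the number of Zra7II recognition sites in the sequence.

TGATCA occurs starting at position 38.
Zra7II cuts at 1 site.

1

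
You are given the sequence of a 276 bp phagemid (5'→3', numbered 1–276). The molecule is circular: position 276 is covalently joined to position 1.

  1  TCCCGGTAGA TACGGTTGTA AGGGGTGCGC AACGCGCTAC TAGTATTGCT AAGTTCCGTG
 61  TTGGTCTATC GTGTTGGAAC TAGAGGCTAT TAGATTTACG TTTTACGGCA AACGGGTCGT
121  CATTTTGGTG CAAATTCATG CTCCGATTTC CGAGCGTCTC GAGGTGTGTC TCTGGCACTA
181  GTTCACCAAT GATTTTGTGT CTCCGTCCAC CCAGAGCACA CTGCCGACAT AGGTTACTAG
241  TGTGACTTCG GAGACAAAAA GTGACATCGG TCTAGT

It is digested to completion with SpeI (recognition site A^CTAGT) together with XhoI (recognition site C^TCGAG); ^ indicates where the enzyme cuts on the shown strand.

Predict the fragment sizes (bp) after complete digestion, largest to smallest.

SpeI sites (ACTAGT) start at positions 39, 177, 236.
SpeI cuts after the first base of each site, so after positions 39, 177, 236.
The XhoI site (CTCGAG) starts at position 158.
XhoI cuts after the first base of each site, so after position 158.
Combined cut positions: 39, 158, 177, 236.
Circular molecule, 4 cuts → 4 fragments:
  40–158 → 119 bp
  159–177 → 19 bp
  178–236 → 59 bp
  237–276 then 1–39 → 40 + 39 = 79 bp
Sorted largest to smallest: 119, 79, 59, 19 bp.

119, 79, 59, 19 bp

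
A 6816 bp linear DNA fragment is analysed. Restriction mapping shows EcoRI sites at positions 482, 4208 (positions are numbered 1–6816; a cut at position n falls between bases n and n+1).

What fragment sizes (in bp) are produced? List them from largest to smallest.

3726, 2608, 482 bp

Linear molecule, 2 cuts → 3 fragments:
  482 − 0 = 482 bp
  4208 − 482 = 3726 bp
  6816 − 4208 = 2608 bp
Sorted largest to smallest: 3726, 2608, 482 bp.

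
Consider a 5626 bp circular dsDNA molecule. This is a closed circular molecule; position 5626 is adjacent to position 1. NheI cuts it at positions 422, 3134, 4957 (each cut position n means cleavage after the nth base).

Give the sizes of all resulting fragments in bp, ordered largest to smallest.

Circular molecule, 3 cuts → 3 fragments:
  3134 − 422 = 2712 bp
  4957 − 3134 = 1823 bp
  wrap: 5626 − 4957 + 422 = 1091 bp
Sorted largest to smallest: 2712, 1823, 1091 bp.

2712, 1823, 1091 bp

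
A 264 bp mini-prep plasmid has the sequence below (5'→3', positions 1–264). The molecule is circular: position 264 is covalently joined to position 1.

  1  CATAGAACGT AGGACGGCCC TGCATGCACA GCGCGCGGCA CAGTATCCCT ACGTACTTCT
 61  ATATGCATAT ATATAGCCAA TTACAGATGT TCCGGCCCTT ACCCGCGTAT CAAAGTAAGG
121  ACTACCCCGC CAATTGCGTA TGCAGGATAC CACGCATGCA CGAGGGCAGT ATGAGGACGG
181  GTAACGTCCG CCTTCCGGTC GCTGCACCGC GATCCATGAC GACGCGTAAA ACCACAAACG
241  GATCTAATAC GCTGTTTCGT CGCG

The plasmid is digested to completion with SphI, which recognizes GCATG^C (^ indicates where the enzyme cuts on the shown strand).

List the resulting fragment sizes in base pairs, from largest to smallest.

SphI sites (GCATGC) start at positions 22, 154.
SphI cuts after base 5 of each site (before the last base), so after positions 26, 158.
Circular molecule, 2 cuts → 2 fragments:
  27–158 → 132 bp
  159–264 then 1–26 → 106 + 26 = 132 bp
Sorted largest to smallest: 132, 132 bp.

132, 132 bp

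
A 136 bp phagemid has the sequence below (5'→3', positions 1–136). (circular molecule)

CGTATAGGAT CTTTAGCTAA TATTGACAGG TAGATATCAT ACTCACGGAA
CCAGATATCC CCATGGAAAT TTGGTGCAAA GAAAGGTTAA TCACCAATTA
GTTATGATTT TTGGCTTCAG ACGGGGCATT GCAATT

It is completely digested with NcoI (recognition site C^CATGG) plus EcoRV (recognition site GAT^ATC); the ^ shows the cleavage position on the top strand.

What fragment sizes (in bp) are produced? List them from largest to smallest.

110, 21, 5 bp

The NcoI site (CCATGG) starts at position 61.
NcoI cuts after the first base of each site, so after position 61.
EcoRV sites (GATATC) start at positions 33, 54.
EcoRV cuts after base 3 of each site, so after positions 35, 56.
Combined cut positions: 35, 56, 61.
Circular molecule, 3 cuts → 3 fragments:
  36–56 → 21 bp
  57–61 → 5 bp
  62–136 then 1–35 → 75 + 35 = 110 bp
Sorted largest to smallest: 110, 21, 5 bp.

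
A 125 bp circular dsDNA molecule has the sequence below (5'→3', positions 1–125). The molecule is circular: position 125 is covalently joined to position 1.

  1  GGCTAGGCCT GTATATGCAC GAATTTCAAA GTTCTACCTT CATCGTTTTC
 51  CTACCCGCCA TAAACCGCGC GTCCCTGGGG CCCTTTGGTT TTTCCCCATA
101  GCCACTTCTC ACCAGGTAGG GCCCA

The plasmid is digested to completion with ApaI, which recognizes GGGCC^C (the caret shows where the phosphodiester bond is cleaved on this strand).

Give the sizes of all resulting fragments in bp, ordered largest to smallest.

ApaI sites (GGGCCC) start at positions 78, 119.
ApaI cuts after base 5 of each site (before the last base), so after positions 82, 123.
Circular molecule, 2 cuts → 2 fragments:
  83–123 → 41 bp
  124–125 then 1–82 → 2 + 82 = 84 bp
Sorted largest to smallest: 84, 41 bp.

84, 41 bp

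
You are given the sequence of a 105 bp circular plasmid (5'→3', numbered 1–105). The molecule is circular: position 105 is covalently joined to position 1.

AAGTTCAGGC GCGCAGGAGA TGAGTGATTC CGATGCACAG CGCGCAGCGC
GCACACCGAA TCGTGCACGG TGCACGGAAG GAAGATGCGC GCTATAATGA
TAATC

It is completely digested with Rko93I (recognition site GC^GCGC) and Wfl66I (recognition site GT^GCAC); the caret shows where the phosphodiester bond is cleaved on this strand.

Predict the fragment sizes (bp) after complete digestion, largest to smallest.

31, 27, 17, 16, 7, 7 bp

Rko93I sites (GCGCGC) start at positions 9, 40, 47, 87.
Rko93I cuts after base 2 of each site, so after positions 10, 41, 48, 88.
Wfl66I sites (GTGCAC) start at positions 63, 70.
Wfl66I cuts after base 2 of each site, so after positions 64, 71.
Combined cut positions: 10, 41, 48, 64, 71, 88.
Circular molecule, 6 cuts → 6 fragments:
  11–41 → 31 bp
  42–48 → 7 bp
  49–64 → 16 bp
  65–71 → 7 bp
  72–88 → 17 bp
  89–105 then 1–10 → 17 + 10 = 27 bp
Sorted largest to smallest: 31, 27, 17, 16, 7, 7 bp.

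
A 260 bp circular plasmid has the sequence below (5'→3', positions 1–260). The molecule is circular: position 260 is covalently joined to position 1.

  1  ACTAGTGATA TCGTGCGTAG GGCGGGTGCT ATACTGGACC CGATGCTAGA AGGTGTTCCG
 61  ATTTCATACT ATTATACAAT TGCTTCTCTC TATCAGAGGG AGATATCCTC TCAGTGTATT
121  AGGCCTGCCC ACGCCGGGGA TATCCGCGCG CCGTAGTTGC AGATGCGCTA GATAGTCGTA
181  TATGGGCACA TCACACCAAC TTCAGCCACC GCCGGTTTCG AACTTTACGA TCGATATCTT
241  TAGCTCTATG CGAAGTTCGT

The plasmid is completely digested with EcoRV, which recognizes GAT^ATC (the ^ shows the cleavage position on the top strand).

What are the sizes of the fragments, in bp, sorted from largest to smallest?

EcoRV sites (GATATC) start at positions 7, 102, 139, 233.
EcoRV cuts after base 3 of each site, so after positions 9, 104, 141, 235.
Circular molecule, 4 cuts → 4 fragments:
  10–104 → 95 bp
  105–141 → 37 bp
  142–235 → 94 bp
  236–260 then 1–9 → 25 + 9 = 34 bp
Sorted largest to smallest: 95, 94, 37, 34 bp.

95, 94, 37, 34 bp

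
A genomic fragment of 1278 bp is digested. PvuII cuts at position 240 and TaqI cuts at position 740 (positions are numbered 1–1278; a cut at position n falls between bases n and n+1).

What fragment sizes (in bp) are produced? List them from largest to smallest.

538, 500, 240 bp

Combined cut positions (sorted): 240, 740.
Linear molecule, 2 cuts → 3 fragments:
  240 − 0 = 240 bp
  740 − 240 = 500 bp
  1278 − 740 = 538 bp
Sorted largest to smallest: 538, 500, 240 bp.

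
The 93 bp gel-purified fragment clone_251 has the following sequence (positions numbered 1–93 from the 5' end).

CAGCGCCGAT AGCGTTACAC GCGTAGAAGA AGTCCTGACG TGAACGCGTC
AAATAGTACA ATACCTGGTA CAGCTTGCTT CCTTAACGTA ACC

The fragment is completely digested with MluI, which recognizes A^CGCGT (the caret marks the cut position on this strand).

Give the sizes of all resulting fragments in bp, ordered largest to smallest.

MluI sites (ACGCGT) start at positions 19, 44.
MluI cuts after the first base of each site, so after positions 19, 44.
Linear molecule, 2 cuts → 3 fragments:
  1–19 → 19 bp
  20–44 → 25 bp
  45–93 → 49 bp
Sorted largest to smallest: 49, 25, 19 bp.

49, 25, 19 bp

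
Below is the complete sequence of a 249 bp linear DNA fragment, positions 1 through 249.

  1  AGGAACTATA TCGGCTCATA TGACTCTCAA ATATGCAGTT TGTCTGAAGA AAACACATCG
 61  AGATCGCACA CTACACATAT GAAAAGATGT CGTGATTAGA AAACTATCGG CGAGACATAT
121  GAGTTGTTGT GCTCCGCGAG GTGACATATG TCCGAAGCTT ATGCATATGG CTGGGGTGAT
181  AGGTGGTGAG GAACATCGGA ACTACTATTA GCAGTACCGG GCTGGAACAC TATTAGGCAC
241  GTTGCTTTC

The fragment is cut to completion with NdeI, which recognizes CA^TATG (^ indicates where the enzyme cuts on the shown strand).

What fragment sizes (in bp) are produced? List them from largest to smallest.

84, 59, 40, 29, 19, 18 bp

NdeI sites (CATATG) start at positions 17, 76, 116, 145, 164.
NdeI cuts after base 2 of each site, so after positions 18, 77, 117, 146, 165.
Linear molecule, 5 cuts → 6 fragments:
  1–18 → 18 bp
  19–77 → 59 bp
  78–117 → 40 bp
  118–146 → 29 bp
  147–165 → 19 bp
  166–249 → 84 bp
Sorted largest to smallest: 84, 59, 40, 29, 19, 18 bp.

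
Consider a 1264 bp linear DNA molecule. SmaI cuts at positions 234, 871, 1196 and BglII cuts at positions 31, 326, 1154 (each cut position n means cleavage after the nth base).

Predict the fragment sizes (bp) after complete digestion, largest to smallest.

545, 283, 203, 92, 68, 42, 31 bp

Combined cut positions (sorted): 31, 234, 326, 871, 1154, 1196.
Linear molecule, 6 cuts → 7 fragments:
  31 − 0 = 31 bp
  234 − 31 = 203 bp
  326 − 234 = 92 bp
  871 − 326 = 545 bp
  1154 − 871 = 283 bp
  1196 − 1154 = 42 bp
  1264 − 1196 = 68 bp
Sorted largest to smallest: 545, 283, 203, 92, 68, 42, 31 bp.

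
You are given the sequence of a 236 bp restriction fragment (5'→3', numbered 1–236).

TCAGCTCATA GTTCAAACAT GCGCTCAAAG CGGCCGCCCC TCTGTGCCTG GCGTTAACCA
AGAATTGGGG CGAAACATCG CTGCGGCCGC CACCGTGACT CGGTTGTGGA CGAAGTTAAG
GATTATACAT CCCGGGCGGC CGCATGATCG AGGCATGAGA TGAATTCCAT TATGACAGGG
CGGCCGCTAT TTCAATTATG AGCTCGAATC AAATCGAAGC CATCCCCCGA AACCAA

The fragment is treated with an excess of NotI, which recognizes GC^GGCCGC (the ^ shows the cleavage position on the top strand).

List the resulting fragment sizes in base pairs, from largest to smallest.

55, 53, 53, 44, 31 bp

NotI sites (GCGGCCGC) start at positions 30, 83, 136, 180.
NotI cuts after base 2 of each site, so after positions 31, 84, 137, 181.
Linear molecule, 4 cuts → 5 fragments:
  1–31 → 31 bp
  32–84 → 53 bp
  85–137 → 53 bp
  138–181 → 44 bp
  182–236 → 55 bp
Sorted largest to smallest: 55, 53, 53, 44, 31 bp.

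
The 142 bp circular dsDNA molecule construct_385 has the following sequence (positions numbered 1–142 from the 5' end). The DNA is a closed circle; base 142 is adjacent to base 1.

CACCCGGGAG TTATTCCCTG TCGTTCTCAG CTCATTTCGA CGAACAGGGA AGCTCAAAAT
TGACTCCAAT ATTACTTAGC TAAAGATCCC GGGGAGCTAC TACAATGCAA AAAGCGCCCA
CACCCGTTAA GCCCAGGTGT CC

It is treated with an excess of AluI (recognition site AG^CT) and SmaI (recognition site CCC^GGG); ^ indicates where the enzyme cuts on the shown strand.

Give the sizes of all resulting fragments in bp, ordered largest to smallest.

51, 27, 25, 22, 11, 6 bp

AluI sites (AGCT) start at positions 29, 51, 78, 95.
AluI cuts after base 2 of each site, so after positions 30, 52, 79, 96.
SmaI sites (CCCGGG) start at positions 3, 88.
SmaI cuts after base 3 of each site, so after positions 5, 90.
Combined cut positions: 5, 30, 52, 79, 90, 96.
Circular molecule, 6 cuts → 6 fragments:
  6–30 → 25 bp
  31–52 → 22 bp
  53–79 → 27 bp
  80–90 → 11 bp
  91–96 → 6 bp
  97–142 then 1–5 → 46 + 5 = 51 bp
Sorted largest to smallest: 51, 27, 25, 22, 11, 6 bp.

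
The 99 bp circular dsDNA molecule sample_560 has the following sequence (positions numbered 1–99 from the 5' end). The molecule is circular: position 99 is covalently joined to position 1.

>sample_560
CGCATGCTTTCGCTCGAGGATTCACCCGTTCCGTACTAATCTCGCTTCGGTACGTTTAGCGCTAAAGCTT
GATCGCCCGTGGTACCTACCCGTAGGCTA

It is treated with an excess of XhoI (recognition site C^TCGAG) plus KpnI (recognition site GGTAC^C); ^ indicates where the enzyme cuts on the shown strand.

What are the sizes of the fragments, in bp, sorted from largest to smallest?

The XhoI site (CTCGAG) starts at position 13.
XhoI cuts after the first base of each site, so after position 13.
The KpnI site (GGTACC) starts at position 81.
KpnI cuts after base 5 of each site (before the last base), so after position 85.
Combined cut positions: 13, 85.
Circular molecule, 2 cuts → 2 fragments:
  14–85 → 72 bp
  86–99 then 1–13 → 14 + 13 = 27 bp
Sorted largest to smallest: 72, 27 bp.

72, 27 bp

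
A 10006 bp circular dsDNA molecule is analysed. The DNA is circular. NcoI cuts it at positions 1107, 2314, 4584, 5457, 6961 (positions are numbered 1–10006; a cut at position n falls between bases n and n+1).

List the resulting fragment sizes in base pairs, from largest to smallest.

4152, 2270, 1504, 1207, 873 bp

Circular molecule, 5 cuts → 5 fragments:
  2314 − 1107 = 1207 bp
  4584 − 2314 = 2270 bp
  5457 − 4584 = 873 bp
  6961 − 5457 = 1504 bp
  wrap: 10006 − 6961 + 1107 = 4152 bp
Sorted largest to smallest: 4152, 2270, 1504, 1207, 873 bp.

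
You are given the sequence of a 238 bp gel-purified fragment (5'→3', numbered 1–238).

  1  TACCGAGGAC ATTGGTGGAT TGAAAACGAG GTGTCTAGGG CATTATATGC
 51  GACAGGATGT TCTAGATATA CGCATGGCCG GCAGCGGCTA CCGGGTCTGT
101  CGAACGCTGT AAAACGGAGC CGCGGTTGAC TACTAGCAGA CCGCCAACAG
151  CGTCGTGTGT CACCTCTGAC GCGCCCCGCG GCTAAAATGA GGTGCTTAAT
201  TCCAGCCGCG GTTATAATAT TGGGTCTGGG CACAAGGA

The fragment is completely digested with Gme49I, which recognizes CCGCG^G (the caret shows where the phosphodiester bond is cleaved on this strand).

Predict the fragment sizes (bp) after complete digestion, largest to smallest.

Gme49I sites (CCGCGG) start at positions 120, 176, 206.
Gme49I cuts after base 5 of each site (before the last base), so after positions 124, 180, 210.
Linear molecule, 3 cuts → 4 fragments:
  1–124 → 124 bp
  125–180 → 56 bp
  181–210 → 30 bp
  211–238 → 28 bp
Sorted largest to smallest: 124, 56, 30, 28 bp.

124, 56, 30, 28 bp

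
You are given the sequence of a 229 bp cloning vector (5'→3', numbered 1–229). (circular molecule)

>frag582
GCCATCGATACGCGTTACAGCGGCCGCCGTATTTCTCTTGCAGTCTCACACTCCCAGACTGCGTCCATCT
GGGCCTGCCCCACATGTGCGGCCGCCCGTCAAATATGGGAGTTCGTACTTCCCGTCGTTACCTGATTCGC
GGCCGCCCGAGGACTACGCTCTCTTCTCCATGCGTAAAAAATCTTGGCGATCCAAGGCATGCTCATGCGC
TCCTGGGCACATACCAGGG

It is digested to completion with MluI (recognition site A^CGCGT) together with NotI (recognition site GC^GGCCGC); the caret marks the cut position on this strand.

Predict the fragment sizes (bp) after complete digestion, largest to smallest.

The MluI site (ACGCGT) starts at position 10.
MluI cuts after the first base of each site, so after position 10.
NotI sites (GCGGCCGC) start at positions 20, 88, 139.
NotI cuts after base 2 of each site, so after positions 21, 89, 140.
Combined cut positions: 10, 21, 89, 140.
Circular molecule, 4 cuts → 4 fragments:
  11–21 → 11 bp
  22–89 → 68 bp
  90–140 → 51 bp
  141–229 then 1–10 → 89 + 10 = 99 bp
Sorted largest to smallest: 99, 68, 51, 11 bp.

99, 68, 51, 11 bp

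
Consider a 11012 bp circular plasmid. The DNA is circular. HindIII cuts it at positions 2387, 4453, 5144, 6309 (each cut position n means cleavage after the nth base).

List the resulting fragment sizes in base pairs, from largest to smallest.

7090, 2066, 1165, 691 bp

Circular molecule, 4 cuts → 4 fragments:
  4453 − 2387 = 2066 bp
  5144 − 4453 = 691 bp
  6309 − 5144 = 1165 bp
  wrap: 11012 − 6309 + 2387 = 7090 bp
Sorted largest to smallest: 7090, 2066, 1165, 691 bp.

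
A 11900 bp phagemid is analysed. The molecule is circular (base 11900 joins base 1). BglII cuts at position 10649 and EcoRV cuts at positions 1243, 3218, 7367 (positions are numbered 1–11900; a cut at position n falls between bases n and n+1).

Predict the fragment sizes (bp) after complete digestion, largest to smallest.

4149, 3282, 2494, 1975 bp

Combined cut positions (sorted): 1243, 3218, 7367, 10649.
Circular molecule, 4 cuts → 4 fragments:
  3218 − 1243 = 1975 bp
  7367 − 3218 = 4149 bp
  10649 − 7367 = 3282 bp
  wrap: 11900 − 10649 + 1243 = 2494 bp
Sorted largest to smallest: 4149, 3282, 2494, 1975 bp.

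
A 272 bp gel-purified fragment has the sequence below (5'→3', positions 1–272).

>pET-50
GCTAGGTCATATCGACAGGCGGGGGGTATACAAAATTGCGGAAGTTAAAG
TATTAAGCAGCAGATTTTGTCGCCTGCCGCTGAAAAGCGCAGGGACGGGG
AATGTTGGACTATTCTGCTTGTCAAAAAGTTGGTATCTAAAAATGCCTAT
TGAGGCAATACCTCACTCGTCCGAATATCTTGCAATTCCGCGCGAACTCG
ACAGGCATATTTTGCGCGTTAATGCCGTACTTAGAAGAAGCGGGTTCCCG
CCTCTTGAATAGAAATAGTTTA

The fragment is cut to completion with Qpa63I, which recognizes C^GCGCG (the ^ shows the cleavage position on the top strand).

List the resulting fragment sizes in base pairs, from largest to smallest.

189, 83 bp

The Qpa63I site (CGCGCG) starts at position 189.
Qpa63I cuts after the first base of each site, so after position 189.
Linear molecule, 1 cut → 2 fragments:
  1–189 → 189 bp
  190–272 → 83 bp
Sorted largest to smallest: 189, 83 bp.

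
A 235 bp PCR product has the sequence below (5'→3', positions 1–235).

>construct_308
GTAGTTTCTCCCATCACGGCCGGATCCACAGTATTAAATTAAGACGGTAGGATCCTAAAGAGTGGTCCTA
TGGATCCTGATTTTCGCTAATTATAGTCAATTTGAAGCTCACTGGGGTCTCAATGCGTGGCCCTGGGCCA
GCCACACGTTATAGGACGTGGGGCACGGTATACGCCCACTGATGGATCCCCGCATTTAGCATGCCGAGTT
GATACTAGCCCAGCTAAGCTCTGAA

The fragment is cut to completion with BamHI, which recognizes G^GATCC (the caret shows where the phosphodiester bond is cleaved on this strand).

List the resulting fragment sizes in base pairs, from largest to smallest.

BamHI sites (GGATCC) start at positions 22, 50, 72, 184.
BamHI cuts after the first base of each site, so after positions 22, 50, 72, 184.
Linear molecule, 4 cuts → 5 fragments:
  1–22 → 22 bp
  23–50 → 28 bp
  51–72 → 22 bp
  73–184 → 112 bp
  185–235 → 51 bp
Sorted largest to smallest: 112, 51, 28, 22, 22 bp.

112, 51, 28, 22, 22 bp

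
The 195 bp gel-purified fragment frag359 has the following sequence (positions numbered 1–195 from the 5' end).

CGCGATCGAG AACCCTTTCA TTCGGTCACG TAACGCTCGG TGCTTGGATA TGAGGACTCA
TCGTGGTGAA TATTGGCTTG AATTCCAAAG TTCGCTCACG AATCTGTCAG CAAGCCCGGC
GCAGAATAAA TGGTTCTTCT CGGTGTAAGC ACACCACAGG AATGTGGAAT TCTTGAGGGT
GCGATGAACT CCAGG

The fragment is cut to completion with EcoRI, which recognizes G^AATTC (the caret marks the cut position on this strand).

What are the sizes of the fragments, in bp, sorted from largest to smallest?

87, 80, 28 bp

EcoRI sites (GAATTC) start at positions 80, 167.
EcoRI cuts after the first base of each site, so after positions 80, 167.
Linear molecule, 2 cuts → 3 fragments:
  1–80 → 80 bp
  81–167 → 87 bp
  168–195 → 28 bp
Sorted largest to smallest: 87, 80, 28 bp.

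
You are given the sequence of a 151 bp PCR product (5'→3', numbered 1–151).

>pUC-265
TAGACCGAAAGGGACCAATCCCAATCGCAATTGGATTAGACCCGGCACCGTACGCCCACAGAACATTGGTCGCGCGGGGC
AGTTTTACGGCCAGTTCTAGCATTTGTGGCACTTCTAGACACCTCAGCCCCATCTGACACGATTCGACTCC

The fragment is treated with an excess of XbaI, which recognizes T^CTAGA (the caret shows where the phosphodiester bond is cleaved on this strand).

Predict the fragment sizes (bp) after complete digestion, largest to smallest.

114, 37 bp

The XbaI site (TCTAGA) starts at position 114.
XbaI cuts after the first base of each site, so after position 114.
Linear molecule, 1 cut → 2 fragments:
  1–114 → 114 bp
  115–151 → 37 bp
Sorted largest to smallest: 114, 37 bp.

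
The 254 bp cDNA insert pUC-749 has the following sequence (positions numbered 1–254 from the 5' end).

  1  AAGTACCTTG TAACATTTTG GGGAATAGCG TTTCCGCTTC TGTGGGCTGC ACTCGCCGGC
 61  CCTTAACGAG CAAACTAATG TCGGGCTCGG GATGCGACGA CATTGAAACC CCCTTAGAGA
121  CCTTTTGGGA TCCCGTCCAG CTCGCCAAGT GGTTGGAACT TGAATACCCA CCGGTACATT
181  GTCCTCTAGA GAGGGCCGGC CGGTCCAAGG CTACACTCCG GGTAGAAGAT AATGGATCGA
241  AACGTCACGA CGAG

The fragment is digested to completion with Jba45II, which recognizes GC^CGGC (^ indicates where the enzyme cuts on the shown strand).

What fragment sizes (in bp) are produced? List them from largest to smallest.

140, 58, 56 bp

Jba45II sites (GCCGGC) start at positions 55, 195.
Jba45II cuts after base 2 of each site, so after positions 56, 196.
Linear molecule, 2 cuts → 3 fragments:
  1–56 → 56 bp
  57–196 → 140 bp
  197–254 → 58 bp
Sorted largest to smallest: 140, 58, 56 bp.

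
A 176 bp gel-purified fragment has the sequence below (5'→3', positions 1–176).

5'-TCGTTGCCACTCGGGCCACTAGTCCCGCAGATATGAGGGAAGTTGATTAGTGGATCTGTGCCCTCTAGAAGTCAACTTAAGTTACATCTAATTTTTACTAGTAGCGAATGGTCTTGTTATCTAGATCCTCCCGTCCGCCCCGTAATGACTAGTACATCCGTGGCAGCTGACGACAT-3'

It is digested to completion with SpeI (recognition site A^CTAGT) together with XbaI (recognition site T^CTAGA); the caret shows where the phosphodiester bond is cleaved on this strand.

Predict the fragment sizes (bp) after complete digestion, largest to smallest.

46, 33, 28, 28, 23, 18 bp

SpeI sites (ACTAGT) start at positions 18, 97, 148.
SpeI cuts after the first base of each site, so after positions 18, 97, 148.
XbaI sites (TCTAGA) start at positions 64, 120.
XbaI cuts after the first base of each site, so after positions 64, 120.
Combined cut positions: 18, 64, 97, 120, 148.
Linear molecule, 5 cuts → 6 fragments:
  1–18 → 18 bp
  19–64 → 46 bp
  65–97 → 33 bp
  98–120 → 23 bp
  121–148 → 28 bp
  149–176 → 28 bp
Sorted largest to smallest: 46, 33, 28, 28, 23, 18 bp.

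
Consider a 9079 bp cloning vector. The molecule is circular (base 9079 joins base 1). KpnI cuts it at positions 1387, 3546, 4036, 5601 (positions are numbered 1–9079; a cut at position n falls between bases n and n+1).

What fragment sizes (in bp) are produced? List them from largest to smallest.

4865, 2159, 1565, 490 bp

Circular molecule, 4 cuts → 4 fragments:
  3546 − 1387 = 2159 bp
  4036 − 3546 = 490 bp
  5601 − 4036 = 1565 bp
  wrap: 9079 − 5601 + 1387 = 4865 bp
Sorted largest to smallest: 4865, 2159, 1565, 490 bp.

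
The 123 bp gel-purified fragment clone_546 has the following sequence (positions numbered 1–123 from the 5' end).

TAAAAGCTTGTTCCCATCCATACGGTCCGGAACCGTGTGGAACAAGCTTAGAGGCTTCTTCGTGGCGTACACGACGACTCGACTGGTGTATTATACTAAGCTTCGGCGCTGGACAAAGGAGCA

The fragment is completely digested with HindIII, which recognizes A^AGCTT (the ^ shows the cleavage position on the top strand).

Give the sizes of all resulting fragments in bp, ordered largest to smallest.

54, 40, 25, 4 bp

HindIII sites (AAGCTT) start at positions 4, 44, 98.
HindIII cuts after the first base of each site, so after positions 4, 44, 98.
Linear molecule, 3 cuts → 4 fragments:
  1–4 → 4 bp
  5–44 → 40 bp
  45–98 → 54 bp
  99–123 → 25 bp
Sorted largest to smallest: 54, 40, 25, 4 bp.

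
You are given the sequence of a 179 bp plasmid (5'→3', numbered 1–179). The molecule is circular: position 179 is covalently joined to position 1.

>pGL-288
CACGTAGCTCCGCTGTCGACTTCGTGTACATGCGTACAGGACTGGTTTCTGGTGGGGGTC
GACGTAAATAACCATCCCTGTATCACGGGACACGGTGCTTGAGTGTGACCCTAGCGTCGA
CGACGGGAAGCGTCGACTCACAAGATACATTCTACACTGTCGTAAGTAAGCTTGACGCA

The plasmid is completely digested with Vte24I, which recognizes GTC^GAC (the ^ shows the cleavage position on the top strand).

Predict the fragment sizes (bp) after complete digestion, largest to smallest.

Vte24I sites (GTCGAC) start at positions 15, 58, 116, 132.
Vte24I cuts after base 3 of each site, so after positions 17, 60, 118, 134.
Circular molecule, 4 cuts → 4 fragments:
  18–60 → 43 bp
  61–118 → 58 bp
  119–134 → 16 bp
  135–179 then 1–17 → 45 + 17 = 62 bp
Sorted largest to smallest: 62, 58, 43, 16 bp.

62, 58, 43, 16 bp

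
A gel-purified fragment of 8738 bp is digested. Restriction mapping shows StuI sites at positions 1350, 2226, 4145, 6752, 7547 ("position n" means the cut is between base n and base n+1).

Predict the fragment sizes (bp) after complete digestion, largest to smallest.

2607, 1919, 1350, 1191, 876, 795 bp

Linear molecule, 5 cuts → 6 fragments:
  1350 − 0 = 1350 bp
  2226 − 1350 = 876 bp
  4145 − 2226 = 1919 bp
  6752 − 4145 = 2607 bp
  7547 − 6752 = 795 bp
  8738 − 7547 = 1191 bp
Sorted largest to smallest: 2607, 1919, 1350, 1191, 876, 795 bp.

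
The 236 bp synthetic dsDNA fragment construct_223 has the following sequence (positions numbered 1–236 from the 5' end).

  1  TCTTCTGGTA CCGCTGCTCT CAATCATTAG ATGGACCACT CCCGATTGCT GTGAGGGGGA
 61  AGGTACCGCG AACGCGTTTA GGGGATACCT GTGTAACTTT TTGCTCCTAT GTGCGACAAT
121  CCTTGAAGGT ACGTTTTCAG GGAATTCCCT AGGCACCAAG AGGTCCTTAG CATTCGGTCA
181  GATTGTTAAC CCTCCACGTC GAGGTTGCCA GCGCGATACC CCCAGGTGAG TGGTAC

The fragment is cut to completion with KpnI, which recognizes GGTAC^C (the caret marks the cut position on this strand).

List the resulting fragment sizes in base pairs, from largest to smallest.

170, 55, 11 bp

KpnI sites (GGTACC) start at positions 7, 62.
KpnI cuts after base 5 of each site (before the last base), so after positions 11, 66.
Linear molecule, 2 cuts → 3 fragments:
  1–11 → 11 bp
  12–66 → 55 bp
  67–236 → 170 bp
Sorted largest to smallest: 170, 55, 11 bp.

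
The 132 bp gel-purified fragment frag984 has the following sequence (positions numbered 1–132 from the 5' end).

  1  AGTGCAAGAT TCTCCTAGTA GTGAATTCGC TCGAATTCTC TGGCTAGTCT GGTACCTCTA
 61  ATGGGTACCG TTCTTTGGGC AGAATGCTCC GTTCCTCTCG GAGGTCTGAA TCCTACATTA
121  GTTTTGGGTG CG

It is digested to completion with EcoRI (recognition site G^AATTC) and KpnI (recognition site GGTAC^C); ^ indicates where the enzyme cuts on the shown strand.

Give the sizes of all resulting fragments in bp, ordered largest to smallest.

EcoRI sites (GAATTC) start at positions 23, 33.
EcoRI cuts after the first base of each site, so after positions 23, 33.
KpnI sites (GGTACC) start at positions 51, 64.
KpnI cuts after base 5 of each site (before the last base), so after positions 55, 68.
Combined cut positions: 23, 33, 55, 68.
Linear molecule, 4 cuts → 5 fragments:
  1–23 → 23 bp
  24–33 → 10 bp
  34–55 → 22 bp
  56–68 → 13 bp
  69–132 → 64 bp
Sorted largest to smallest: 64, 23, 22, 13, 10 bp.

64, 23, 22, 13, 10 bp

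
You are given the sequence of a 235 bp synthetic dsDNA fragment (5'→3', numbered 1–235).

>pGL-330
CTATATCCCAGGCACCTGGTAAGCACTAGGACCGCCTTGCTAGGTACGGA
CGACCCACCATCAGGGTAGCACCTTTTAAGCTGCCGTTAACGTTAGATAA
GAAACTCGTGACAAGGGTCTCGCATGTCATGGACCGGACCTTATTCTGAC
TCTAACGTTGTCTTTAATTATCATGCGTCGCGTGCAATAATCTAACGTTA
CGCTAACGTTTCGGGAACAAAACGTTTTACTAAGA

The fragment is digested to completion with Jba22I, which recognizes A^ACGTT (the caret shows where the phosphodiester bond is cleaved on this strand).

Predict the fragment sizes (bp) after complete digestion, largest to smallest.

89, 65, 40, 16, 14, 11 bp

Jba22I sites (AACGTT) start at positions 89, 154, 194, 205, 221.
Jba22I cuts after the first base of each site, so after positions 89, 154, 194, 205, 221.
Linear molecule, 5 cuts → 6 fragments:
  1–89 → 89 bp
  90–154 → 65 bp
  155–194 → 40 bp
  195–205 → 11 bp
  206–221 → 16 bp
  222–235 → 14 bp
Sorted largest to smallest: 89, 65, 40, 16, 14, 11 bp.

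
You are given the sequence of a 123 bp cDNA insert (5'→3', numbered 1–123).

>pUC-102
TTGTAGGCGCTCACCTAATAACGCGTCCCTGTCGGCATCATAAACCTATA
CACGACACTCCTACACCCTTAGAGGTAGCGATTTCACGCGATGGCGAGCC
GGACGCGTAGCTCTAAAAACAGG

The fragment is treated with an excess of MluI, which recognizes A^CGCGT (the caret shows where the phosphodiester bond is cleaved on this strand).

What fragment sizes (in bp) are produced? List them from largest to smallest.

MluI sites (ACGCGT) start at positions 21, 103.
MluI cuts after the first base of each site, so after positions 21, 103.
Linear molecule, 2 cuts → 3 fragments:
  1–21 → 21 bp
  22–103 → 82 bp
  104–123 → 20 bp
Sorted largest to smallest: 82, 21, 20 bp.

82, 21, 20 bp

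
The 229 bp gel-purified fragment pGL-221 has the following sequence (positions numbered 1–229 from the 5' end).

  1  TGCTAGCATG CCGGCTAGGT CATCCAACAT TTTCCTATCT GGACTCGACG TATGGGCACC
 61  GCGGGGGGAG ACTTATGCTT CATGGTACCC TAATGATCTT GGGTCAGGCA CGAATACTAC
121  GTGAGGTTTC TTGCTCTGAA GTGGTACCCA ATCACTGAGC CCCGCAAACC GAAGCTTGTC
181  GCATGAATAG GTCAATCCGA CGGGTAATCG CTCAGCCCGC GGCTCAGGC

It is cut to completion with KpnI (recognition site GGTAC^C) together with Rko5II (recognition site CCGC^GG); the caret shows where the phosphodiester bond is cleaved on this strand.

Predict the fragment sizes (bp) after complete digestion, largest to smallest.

KpnI sites (GGTACC) start at positions 84, 143.
KpnI cuts after base 5 of each site (before the last base), so after positions 88, 147.
Rko5II sites (CCGCGG) start at positions 59, 217.
Rko5II cuts after base 4 of each site, so after positions 62, 220.
Combined cut positions: 62, 88, 147, 220.
Linear molecule, 4 cuts → 5 fragments:
  1–62 → 62 bp
  63–88 → 26 bp
  89–147 → 59 bp
  148–220 → 73 bp
  221–229 → 9 bp
Sorted largest to smallest: 73, 62, 59, 26, 9 bp.

73, 62, 59, 26, 9 bp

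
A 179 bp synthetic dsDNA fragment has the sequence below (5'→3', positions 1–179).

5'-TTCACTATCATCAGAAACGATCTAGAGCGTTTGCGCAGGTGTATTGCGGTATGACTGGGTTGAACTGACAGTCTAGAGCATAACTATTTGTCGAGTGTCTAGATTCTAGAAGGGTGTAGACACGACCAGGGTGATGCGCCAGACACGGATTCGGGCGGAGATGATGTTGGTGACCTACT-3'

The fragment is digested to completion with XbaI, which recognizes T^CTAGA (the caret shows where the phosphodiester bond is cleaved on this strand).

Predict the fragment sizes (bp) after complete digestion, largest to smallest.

XbaI sites (TCTAGA) start at positions 21, 72, 98, 105.
XbaI cuts after the first base of each site, so after positions 21, 72, 98, 105.
Linear molecule, 4 cuts → 5 fragments:
  1–21 → 21 bp
  22–72 → 51 bp
  73–98 → 26 bp
  99–105 → 7 bp
  106–179 → 74 bp
Sorted largest to smallest: 74, 51, 26, 21, 7 bp.

74, 51, 26, 21, 7 bp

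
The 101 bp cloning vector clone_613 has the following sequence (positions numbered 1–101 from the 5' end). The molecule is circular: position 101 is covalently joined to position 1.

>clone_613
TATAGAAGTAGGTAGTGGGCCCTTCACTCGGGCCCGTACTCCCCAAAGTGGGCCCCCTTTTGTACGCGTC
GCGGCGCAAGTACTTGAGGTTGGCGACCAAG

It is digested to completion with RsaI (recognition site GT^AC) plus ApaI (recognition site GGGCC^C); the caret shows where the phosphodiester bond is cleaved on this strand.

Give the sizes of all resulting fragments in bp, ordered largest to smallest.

RsaI sites (GTAC) start at positions 36, 62, 80.
RsaI cuts after base 2 of each site, so after positions 37, 63, 81.
ApaI sites (GGGCCC) start at positions 17, 30, 50.
ApaI cuts after base 5 of each site (before the last base), so after positions 21, 34, 54.
Combined cut positions: 21, 34, 37, 54, 63, 81.
Circular molecule, 6 cuts → 6 fragments:
  22–34 → 13 bp
  35–37 → 3 bp
  38–54 → 17 bp
  55–63 → 9 bp
  64–81 → 18 bp
  82–101 then 1–21 → 20 + 21 = 41 bp
Sorted largest to smallest: 41, 18, 17, 13, 9, 3 bp.

41, 18, 17, 13, 9, 3 bp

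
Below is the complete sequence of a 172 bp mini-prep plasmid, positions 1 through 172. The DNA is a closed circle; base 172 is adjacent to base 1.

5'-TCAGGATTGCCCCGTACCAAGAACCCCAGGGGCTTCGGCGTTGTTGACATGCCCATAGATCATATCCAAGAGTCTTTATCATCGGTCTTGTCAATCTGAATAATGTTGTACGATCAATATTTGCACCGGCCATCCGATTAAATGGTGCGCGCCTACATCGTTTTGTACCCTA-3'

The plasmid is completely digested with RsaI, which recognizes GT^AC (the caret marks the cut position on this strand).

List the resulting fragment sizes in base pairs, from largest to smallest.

94, 57, 21 bp

RsaI sites (GTAC) start at positions 14, 108, 165.
RsaI cuts after base 2 of each site, so after positions 15, 109, 166.
Circular molecule, 3 cuts → 3 fragments:
  16–109 → 94 bp
  110–166 → 57 bp
  167–172 then 1–15 → 6 + 15 = 21 bp
Sorted largest to smallest: 94, 57, 21 bp.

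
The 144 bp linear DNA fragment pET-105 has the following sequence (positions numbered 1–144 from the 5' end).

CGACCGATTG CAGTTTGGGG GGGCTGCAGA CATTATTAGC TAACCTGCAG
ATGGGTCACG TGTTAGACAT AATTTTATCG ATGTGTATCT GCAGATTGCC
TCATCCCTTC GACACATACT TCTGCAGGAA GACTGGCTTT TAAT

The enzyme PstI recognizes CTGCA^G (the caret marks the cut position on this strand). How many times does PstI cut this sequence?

4

CTGCAG occurs starting at positions 24, 45, 89, 122.
PstI cuts at 4 sites.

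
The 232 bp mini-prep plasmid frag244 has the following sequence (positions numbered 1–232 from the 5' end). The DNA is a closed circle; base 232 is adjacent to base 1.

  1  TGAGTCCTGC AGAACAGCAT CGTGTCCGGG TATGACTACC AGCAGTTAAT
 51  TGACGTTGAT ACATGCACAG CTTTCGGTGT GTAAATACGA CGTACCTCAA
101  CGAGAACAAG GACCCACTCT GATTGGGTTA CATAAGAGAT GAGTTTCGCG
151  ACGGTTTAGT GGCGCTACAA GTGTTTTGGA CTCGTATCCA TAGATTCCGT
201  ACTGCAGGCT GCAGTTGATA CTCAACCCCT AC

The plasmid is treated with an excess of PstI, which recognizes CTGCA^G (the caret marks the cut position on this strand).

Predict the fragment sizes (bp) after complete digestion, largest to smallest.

195, 30, 7 bp

PstI sites (CTGCAG) start at positions 7, 202, 209.
PstI cuts after base 5 of each site (before the last base), so after positions 11, 206, 213.
Circular molecule, 3 cuts → 3 fragments:
  12–206 → 195 bp
  207–213 → 7 bp
  214–232 then 1–11 → 19 + 11 = 30 bp
Sorted largest to smallest: 195, 30, 7 bp.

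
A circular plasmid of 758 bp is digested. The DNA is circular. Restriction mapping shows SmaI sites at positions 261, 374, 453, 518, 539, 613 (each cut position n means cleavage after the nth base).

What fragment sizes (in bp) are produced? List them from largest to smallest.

406, 113, 79, 74, 65, 21 bp

Circular molecule, 6 cuts → 6 fragments:
  374 − 261 = 113 bp
  453 − 374 = 79 bp
  518 − 453 = 65 bp
  539 − 518 = 21 bp
  613 − 539 = 74 bp
  wrap: 758 − 613 + 261 = 406 bp
Sorted largest to smallest: 406, 113, 79, 74, 65, 21 bp.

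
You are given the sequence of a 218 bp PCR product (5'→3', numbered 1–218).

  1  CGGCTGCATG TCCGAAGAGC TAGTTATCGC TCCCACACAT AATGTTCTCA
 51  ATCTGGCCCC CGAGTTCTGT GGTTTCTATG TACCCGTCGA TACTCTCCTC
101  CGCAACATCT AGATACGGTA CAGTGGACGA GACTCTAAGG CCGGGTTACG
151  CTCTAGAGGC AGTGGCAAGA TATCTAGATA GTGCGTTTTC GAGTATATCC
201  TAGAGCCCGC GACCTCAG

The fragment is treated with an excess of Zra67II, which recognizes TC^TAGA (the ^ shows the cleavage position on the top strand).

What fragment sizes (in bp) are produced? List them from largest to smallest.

Zra67II sites (TCTAGA) start at positions 108, 152, 173.
Zra67II cuts after base 2 of each site, so after positions 109, 153, 174.
Linear molecule, 3 cuts → 4 fragments:
  1–109 → 109 bp
  110–153 → 44 bp
  154–174 → 21 bp
  175–218 → 44 bp
Sorted largest to smallest: 109, 44, 44, 21 bp.

109, 44, 44, 21 bp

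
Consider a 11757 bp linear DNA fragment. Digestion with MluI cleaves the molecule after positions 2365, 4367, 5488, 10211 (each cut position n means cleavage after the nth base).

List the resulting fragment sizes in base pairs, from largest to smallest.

Linear molecule, 4 cuts → 5 fragments:
  2365 − 0 = 2365 bp
  4367 − 2365 = 2002 bp
  5488 − 4367 = 1121 bp
  10211 − 5488 = 4723 bp
  11757 − 10211 = 1546 bp
Sorted largest to smallest: 4723, 2365, 2002, 1546, 1121 bp.

4723, 2365, 2002, 1546, 1121 bp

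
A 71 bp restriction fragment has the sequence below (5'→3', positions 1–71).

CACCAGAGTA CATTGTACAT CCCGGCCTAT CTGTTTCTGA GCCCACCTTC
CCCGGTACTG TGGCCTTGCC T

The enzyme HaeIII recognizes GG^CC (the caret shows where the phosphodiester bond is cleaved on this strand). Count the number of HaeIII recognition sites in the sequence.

2

GGCC occurs starting at positions 24, 62.
HaeIII cuts at 2 sites.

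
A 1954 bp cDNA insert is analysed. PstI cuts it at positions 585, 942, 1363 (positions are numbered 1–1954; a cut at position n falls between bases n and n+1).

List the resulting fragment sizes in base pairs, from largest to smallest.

Linear molecule, 3 cuts → 4 fragments:
  585 − 0 = 585 bp
  942 − 585 = 357 bp
  1363 − 942 = 421 bp
  1954 − 1363 = 591 bp
Sorted largest to smallest: 591, 585, 421, 357 bp.

591, 585, 421, 357 bp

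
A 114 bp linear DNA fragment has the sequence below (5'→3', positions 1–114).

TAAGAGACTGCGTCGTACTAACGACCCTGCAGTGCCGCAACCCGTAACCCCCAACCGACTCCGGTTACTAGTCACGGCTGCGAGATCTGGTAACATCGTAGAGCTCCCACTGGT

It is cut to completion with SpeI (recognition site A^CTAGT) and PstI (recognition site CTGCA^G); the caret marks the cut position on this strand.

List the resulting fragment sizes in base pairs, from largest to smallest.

The SpeI site (ACTAGT) starts at position 67.
SpeI cuts after the first base of each site, so after position 67.
The PstI site (CTGCAG) starts at position 27.
PstI cuts after base 5 of each site (before the last base), so after position 31.
Combined cut positions: 31, 67.
Linear molecule, 2 cuts → 3 fragments:
  1–31 → 31 bp
  32–67 → 36 bp
  68–114 → 47 bp
Sorted largest to smallest: 47, 36, 31 bp.

47, 36, 31 bp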